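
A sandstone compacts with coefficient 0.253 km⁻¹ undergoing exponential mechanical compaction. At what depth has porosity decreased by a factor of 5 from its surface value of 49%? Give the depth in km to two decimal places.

phi/phi₀ = 1/5 ⇒ exp(−c·Z) = 1/5 ⇒ Z = ln(5) / c
Z = 1.6094 / 0.253 = 6.361 km

6.36 km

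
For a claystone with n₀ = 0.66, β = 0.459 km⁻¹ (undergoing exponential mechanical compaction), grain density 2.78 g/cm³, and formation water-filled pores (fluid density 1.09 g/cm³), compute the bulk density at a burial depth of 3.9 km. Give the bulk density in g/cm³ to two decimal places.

Porosity at depth: n = 0.66·exp(−0.459×3.9) = 0.66×0.1669 = 0.1102
Bulk density: ρ_b = (1−n)ρ_g + n·ρ_f = 0.8898×2.78 + 0.1102×1.09
       = 2.474 + 0.120 = 2.594 g/cm³

2.59 g/cm³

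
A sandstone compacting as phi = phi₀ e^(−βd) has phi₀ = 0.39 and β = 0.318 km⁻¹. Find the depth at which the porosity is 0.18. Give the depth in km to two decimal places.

2.43 km

Invert Athy's law: d = ln(phi₀/phi) / β
d = ln(0.39/0.18) / 0.318 = ln(2.167) / 0.318 = 0.7732 / 0.318 = 2.431 km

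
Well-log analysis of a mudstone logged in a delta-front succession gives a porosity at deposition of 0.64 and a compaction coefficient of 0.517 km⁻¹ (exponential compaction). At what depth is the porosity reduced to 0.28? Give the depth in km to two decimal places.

Invert Athy's law: Z = ln(φ₀/φ) / β
Z = ln(0.64/0.28) / 0.517 = ln(2.286) / 0.517 = 0.8267 / 0.517 = 1.599 km

1.60 km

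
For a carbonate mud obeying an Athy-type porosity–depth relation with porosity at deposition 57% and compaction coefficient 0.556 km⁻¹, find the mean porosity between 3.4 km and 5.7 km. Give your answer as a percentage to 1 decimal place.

⟨n⟩ = (1/(d₂−d₁)) ∫ n₀ e^(−kd) dd = n₀·(e^(−k·d₁) − e^(−k·d₂)) / (k·(d₂−d₁))
e^(−0.556×3.4) = 0.1510; e^(−0.556×5.7) = 0.0420
⟨n⟩ = 0.57 × (0.1510 − 0.0420) / (0.556 × 2.3) = 0.57 × 0.0852 = 0.0486

4.9%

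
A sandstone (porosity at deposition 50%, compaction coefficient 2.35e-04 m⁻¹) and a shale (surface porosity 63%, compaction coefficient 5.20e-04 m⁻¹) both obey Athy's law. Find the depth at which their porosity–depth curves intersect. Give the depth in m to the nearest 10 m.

810 m

Working in km (1 km = 1000 m; β in km⁻¹ = β in m⁻¹ × 1000):
Set φ₀ₐ e^(−βₐd) = φ₀ᵦ e^(−βᵦd) ⇒ ln(φ₀ₐ/φ₀ᵦ) = (βₐ − βᵦ)·d
d = ln(0.5/0.63) / (0.235 − 0.52) = -0.2311 / -0.285 = 0.811 km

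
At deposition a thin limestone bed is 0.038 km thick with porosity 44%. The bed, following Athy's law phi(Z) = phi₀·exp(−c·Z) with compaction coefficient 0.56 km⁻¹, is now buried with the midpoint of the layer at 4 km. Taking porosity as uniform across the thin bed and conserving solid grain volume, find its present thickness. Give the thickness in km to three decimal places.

Porosity at 4 km: phi = 0.44·exp(−0.56×4) = 0.0468
Solid-volume conservation: h(1−phi) = h₀(1−phi₀) ⇒ h = h₀·(1−phi₀)/(1−phi)
h = 0.038 × (1 − 0.44)/(1 − 0.0468) = 0.038 × 0.5875 = 0.0223 km

0.022 km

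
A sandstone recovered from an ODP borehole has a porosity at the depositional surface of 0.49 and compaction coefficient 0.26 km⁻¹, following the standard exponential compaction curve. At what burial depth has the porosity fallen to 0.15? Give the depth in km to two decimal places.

4.55 km

Invert Athy's law: z = ln(phi₀/phi) / c
z = ln(0.49/0.15) / 0.26 = ln(3.267) / 0.26 = 1.1838 / 0.26 = 4.553 km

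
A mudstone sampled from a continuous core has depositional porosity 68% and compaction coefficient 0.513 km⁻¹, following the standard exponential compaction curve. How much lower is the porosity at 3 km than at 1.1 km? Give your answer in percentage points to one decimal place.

24.1 percentage points

phi(1.1) = 0.68·e^(−0.513×1.1) = 0.3868
phi(3) = 0.68·e^(−0.513×3) = 0.1459
Δphi = 0.3868 − 0.1459 = 0.2408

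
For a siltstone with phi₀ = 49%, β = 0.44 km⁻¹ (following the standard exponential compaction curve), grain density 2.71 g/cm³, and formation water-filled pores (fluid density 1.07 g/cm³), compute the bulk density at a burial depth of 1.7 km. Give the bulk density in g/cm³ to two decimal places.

Porosity at depth: phi = 0.49·exp(−0.44×1.7) = 0.49×0.4733 = 0.2319
Bulk density: ρ_b = (1−phi)ρ_g + phi·ρ_f = 0.7681×2.71 + 0.2319×1.07
       = 2.081 + 0.248 = 2.330 g/cm³

2.33 g/cm³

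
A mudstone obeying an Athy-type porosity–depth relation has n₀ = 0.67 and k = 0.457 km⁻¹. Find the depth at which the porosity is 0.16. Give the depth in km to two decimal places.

Invert Athy's law: Z = ln(n₀/n) / k
Z = ln(0.67/0.16) / 0.457 = ln(4.188) / 0.457 = 1.4321 / 0.457 = 3.134 km

3.13 km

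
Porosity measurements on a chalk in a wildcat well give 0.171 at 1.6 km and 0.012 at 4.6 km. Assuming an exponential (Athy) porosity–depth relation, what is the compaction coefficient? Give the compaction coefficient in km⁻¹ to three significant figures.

0.886 km⁻¹

Athy: φ(d) = φ₀ e^(−βd) ⇒ φ₁/φ₂ = e^{β(d₂−d₁)} ⇒ β = ln(φ₁/φ₂)/(d₂−d₁)
β = ln(0.171/0.012) / (4.6 − 1.6) = ln(14.25) / 3 = 2.6568 / 3 = 0.8856 km⁻¹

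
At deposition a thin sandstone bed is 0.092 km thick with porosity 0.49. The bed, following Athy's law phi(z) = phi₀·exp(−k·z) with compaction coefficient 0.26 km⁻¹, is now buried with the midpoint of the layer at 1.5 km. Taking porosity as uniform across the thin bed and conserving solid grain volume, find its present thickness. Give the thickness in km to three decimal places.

0.070 km

Porosity at 1.5 km: phi = 0.49·exp(−0.26×1.5) = 0.3318
Solid-volume conservation: h(1−phi) = h₀(1−phi₀) ⇒ h = h₀·(1−phi₀)/(1−phi)
h = 0.092 × (1 − 0.49)/(1 − 0.3318) = 0.092 × 0.7632 = 0.0702 km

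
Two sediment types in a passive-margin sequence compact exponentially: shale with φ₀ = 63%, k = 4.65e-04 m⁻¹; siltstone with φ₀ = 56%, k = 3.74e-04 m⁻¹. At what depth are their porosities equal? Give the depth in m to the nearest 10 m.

1290 m

Working in km (1 km = 1000 m; k in km⁻¹ = k in m⁻¹ × 1000):
Set φ₀ₐ e^(−kₐZ) = φ₀ᵦ e^(−kᵦZ) ⇒ ln(φ₀ₐ/φ₀ᵦ) = (kₐ − kᵦ)·Z
Z = ln(0.63/0.56) / (0.465 − 0.374) = 0.1178 / 0.091 = 1.294 km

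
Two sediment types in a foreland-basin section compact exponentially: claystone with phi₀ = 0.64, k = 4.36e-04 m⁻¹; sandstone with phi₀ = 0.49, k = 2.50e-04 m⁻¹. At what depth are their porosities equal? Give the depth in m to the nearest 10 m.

1440 m

Working in km (1 km = 1000 m; k in km⁻¹ = k in m⁻¹ × 1000):
Set phi₀ₐ e^(−kₐZ) = phi₀ᵦ e^(−kᵦZ) ⇒ ln(phi₀ₐ/phi₀ᵦ) = (kₐ − kᵦ)·Z
Z = ln(0.64/0.49) / (0.436 − 0.25) = 0.2671 / 0.186 = 1.436 km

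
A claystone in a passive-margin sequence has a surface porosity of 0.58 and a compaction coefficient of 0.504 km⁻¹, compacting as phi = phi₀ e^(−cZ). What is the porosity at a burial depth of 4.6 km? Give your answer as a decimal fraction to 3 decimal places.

phi = phi₀·exp(−c·Z) = 0.58 × exp(−0.504 × 4.6) = 0.58 × exp(−2.318)
  = 0.58 × 0.0984 = 0.0571

0.057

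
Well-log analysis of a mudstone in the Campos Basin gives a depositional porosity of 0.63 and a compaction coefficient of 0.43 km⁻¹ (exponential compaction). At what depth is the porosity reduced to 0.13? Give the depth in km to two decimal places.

Invert Athy's law: Z = ln(φ₀/φ) / k
Z = ln(0.63/0.13) / 0.43 = ln(4.846) / 0.43 = 1.5782 / 0.43 = 3.670 km

3.67 km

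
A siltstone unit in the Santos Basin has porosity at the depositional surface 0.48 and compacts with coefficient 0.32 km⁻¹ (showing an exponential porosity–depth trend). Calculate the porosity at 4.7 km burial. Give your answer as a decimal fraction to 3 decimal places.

0.107

n = n₀·exp(−c·Z) = 0.48 × exp(−0.32 × 4.7) = 0.48 × exp(−1.504)
  = 0.48 × 0.2222 = 0.1067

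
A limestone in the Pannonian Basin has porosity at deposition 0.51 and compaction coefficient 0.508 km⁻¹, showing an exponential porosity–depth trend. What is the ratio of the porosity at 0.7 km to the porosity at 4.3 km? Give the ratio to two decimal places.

6.23

φ(z₁)/φ(z₂) = e^(−k·z₁)/e^(−k·z₂) = e^{k(z₂−z₁)}
= exp(0.508 × 3.6) = exp(1.829) = 6.2264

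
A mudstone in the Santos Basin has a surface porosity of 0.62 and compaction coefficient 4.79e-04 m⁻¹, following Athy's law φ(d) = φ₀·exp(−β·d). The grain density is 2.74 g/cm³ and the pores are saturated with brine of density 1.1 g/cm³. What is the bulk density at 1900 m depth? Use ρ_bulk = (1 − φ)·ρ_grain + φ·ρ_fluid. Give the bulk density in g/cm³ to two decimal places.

Working in km (1 km = 1000 m; β in km⁻¹ = β in m⁻¹ × 1000):
Porosity at depth: φ = 0.62·exp(−0.479×1.9) = 0.62×0.4025 = 0.2495
Bulk density: ρ_b = (1−φ)ρ_g + φ·ρ_f = 0.7505×2.74 + 0.2495×1.1
       = 2.056 + 0.274 = 2.331 g/cm³

2.33 g/cm³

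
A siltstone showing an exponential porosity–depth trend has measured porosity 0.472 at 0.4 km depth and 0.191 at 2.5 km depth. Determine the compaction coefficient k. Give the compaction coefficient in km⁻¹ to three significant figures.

Athy: phi(Z) = phi₀ e^(−kZ) ⇒ phi₁/phi₂ = e^{k(Z₂−Z₁)} ⇒ k = ln(phi₁/phi₂)/(Z₂−Z₁)
k = ln(0.472/0.191) / (2.5 − 0.4) = ln(2.471) / 2.1 = 0.9047 / 2.1 = 0.4308 km⁻¹

0.431 km⁻¹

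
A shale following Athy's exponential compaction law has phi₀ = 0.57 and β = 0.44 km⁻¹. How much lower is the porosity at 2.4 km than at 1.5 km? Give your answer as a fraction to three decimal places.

phi(1.5) = 0.57·e^(−0.44×1.5) = 0.2946
phi(2.4) = 0.57·e^(−0.44×2.4) = 0.1983
Δphi = 0.2946 − 0.1983 = 0.0963

0.096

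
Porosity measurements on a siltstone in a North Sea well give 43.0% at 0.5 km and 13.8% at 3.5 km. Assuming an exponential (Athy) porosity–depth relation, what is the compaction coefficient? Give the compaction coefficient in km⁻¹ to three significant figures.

Athy: φ(z) = φ₀ e^(−kz) ⇒ φ₁/φ₂ = e^{k(z₂−z₁)} ⇒ k = ln(φ₁/φ₂)/(z₂−z₁)
k = ln(0.43/0.138) / (3.5 − 0.5) = ln(3.116) / 3 = 1.1365 / 3 = 0.3788 km⁻¹

0.379 km⁻¹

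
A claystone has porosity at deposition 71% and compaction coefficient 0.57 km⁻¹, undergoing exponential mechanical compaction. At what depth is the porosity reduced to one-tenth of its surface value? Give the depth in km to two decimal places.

4.04 km

n/n₀ = 1/10 ⇒ exp(−c·Z) = 1/10 ⇒ Z = ln(10) / c
Z = 2.3026 / 0.57 = 4.040 km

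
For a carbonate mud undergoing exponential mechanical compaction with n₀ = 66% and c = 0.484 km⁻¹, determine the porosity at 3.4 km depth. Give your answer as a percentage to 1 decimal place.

12.7%

n = n₀·exp(−c·d) = 0.66 × exp(−0.484 × 3.4) = 0.66 × exp(−1.646)
  = 0.66 × 0.1929 = 0.1273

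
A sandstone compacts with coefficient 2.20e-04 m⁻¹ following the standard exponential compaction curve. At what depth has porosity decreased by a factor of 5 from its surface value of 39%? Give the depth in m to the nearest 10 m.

7320 m

Working in km (1 km = 1000 m; k in km⁻¹ = k in m⁻¹ × 1000):
φ/φ₀ = 1/5 ⇒ exp(−k·z) = 1/5 ⇒ z = ln(5) / k
z = 1.6094 / 0.22 = 7.316 km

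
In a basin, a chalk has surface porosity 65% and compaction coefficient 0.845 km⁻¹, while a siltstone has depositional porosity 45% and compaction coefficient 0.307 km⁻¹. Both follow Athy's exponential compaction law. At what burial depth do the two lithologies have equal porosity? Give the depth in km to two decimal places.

0.68 km

Set n₀ₐ e^(−cₐd) = n₀ᵦ e^(−cᵦd) ⇒ ln(n₀ₐ/n₀ᵦ) = (cₐ − cᵦ)·d
d = ln(0.65/0.45) / (0.845 − 0.307) = 0.3677 / 0.538 = 0.684 km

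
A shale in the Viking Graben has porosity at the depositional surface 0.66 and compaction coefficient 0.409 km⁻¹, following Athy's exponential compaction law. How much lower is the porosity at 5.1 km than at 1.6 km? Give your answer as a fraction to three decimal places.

phi(1.6) = 0.66·e^(−0.409×1.6) = 0.3430
phi(5.1) = 0.66·e^(−0.409×5.1) = 0.0820
Δphi = 0.3430 − 0.0820 = 0.2611

0.261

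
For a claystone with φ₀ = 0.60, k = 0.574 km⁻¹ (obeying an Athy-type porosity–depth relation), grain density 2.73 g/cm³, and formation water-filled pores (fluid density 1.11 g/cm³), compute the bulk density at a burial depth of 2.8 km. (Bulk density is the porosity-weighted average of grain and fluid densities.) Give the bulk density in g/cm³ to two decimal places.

2.54 g/cm³

Porosity at depth: φ = 0.6·exp(−0.574×2.8) = 0.6×0.2004 = 0.1203
Bulk density: ρ_b = (1−φ)ρ_g + φ·ρ_f = 0.8797×2.73 + 0.1203×1.11
       = 2.402 + 0.133 = 2.535 g/cm³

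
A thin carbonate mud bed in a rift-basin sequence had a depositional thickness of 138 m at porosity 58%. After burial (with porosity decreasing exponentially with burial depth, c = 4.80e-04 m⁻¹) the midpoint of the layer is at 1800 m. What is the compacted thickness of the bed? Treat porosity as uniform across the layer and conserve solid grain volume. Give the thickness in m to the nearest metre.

77 m

Working in km (1 km = 1000 m; c in km⁻¹ = c in m⁻¹ × 1000):
Porosity at 1.8 km: phi = 0.58·exp(−0.48×1.8) = 0.2445
Solid-volume conservation: h(1−phi) = h₀(1−phi₀) ⇒ h = h₀·(1−phi₀)/(1−phi)
h = 0.138 × (1 − 0.58)/(1 − 0.2445) = 0.138 × 0.5559 = 0.0767 km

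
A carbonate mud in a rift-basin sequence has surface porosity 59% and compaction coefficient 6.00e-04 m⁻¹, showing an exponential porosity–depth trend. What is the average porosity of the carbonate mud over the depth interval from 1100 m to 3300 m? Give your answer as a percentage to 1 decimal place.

16.9%

Working in km (1 km = 1000 m; β in km⁻¹ = β in m⁻¹ × 1000):
⟨n⟩ = (1/(z₂−z₁)) ∫ n₀ e^(−βz) dz = n₀·(e^(−β·z₁) − e^(−β·z₂)) / (β·(z₂−z₁))
e^(−0.6×1.1) = 0.5169; e^(−0.6×3.3) = 0.1381
⟨n⟩ = 0.59 × (0.5169 − 0.1381) / (0.6 × 2.2) = 0.59 × 0.2870 = 0.1693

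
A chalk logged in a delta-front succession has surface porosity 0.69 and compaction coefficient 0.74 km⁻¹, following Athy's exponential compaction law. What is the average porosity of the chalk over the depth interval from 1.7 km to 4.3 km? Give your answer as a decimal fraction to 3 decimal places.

0.087

⟨n⟩ = (1/(z₂−z₁)) ∫ n₀ e^(−cz) dz = n₀·(e^(−c·z₁) − e^(−c·z₂)) / (c·(z₂−z₁))
e^(−0.74×1.7) = 0.2842; e^(−0.74×4.3) = 0.0415
⟨n⟩ = 0.69 × (0.2842 − 0.0415) / (0.74 × 2.6) = 0.69 × 0.1262 = 0.0870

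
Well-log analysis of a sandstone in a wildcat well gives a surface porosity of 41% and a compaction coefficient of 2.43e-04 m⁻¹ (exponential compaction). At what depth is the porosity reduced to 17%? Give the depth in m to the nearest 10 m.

Working in km (1 km = 1000 m; β in km⁻¹ = β in m⁻¹ × 1000):
Invert Athy's law: d = ln(n₀/n) / β
d = ln(0.41/0.17) / 0.243 = ln(2.412) / 0.243 = 0.8804 / 0.243 = 3.623 km

3620 m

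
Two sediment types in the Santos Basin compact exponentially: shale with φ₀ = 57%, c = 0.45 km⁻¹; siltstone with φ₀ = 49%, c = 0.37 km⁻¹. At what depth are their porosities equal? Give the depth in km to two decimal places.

1.89 km

Set φ₀ₐ e^(−cₐZ) = φ₀ᵦ e^(−cᵦZ) ⇒ ln(φ₀ₐ/φ₀ᵦ) = (cₐ − cᵦ)·Z
Z = ln(0.57/0.49) / (0.45 − 0.37) = 0.1512 / 0.08 = 1.890 km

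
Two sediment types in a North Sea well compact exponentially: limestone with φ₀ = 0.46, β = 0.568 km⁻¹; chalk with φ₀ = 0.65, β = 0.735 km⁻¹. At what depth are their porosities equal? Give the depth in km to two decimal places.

2.07 km

Set φ₀ₐ e^(−βₐZ) = φ₀ᵦ e^(−βᵦZ) ⇒ ln(φ₀ₐ/φ₀ᵦ) = (βₐ − βᵦ)·Z
Z = ln(0.46/0.65) / (0.568 − 0.735) = -0.3457 / -0.167 = 2.070 km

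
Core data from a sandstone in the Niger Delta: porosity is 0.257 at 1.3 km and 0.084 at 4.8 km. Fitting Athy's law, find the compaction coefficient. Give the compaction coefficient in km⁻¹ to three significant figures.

0.320 km⁻¹

Athy: n(Z) = n₀ e^(−cZ) ⇒ n₁/n₂ = e^{c(Z₂−Z₁)} ⇒ c = ln(n₁/n₂)/(Z₂−Z₁)
c = ln(0.257/0.084) / (4.8 − 1.3) = ln(3.06) / 3.5 = 1.1183 / 3.5 = 0.3195 km⁻¹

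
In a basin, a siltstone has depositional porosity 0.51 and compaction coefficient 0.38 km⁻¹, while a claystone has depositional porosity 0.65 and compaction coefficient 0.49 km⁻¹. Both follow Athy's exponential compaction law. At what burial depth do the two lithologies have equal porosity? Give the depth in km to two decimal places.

Set phi₀ₐ e^(−βₐZ) = phi₀ᵦ e^(−βᵦZ) ⇒ ln(phi₀ₐ/phi₀ᵦ) = (βₐ − βᵦ)·Z
Z = ln(0.51/0.65) / (0.38 − 0.49) = -0.2426 / -0.11 = 2.205 km

2.21 km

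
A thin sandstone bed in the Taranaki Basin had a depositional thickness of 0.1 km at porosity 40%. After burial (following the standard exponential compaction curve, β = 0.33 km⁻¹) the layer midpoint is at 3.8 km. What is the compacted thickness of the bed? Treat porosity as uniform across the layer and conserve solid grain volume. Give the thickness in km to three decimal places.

Porosity at 3.8 km: n = 0.4·exp(−0.33×3.8) = 0.1141
Solid-volume conservation: h(1−n) = h₀(1−n₀) ⇒ h = h₀·(1−n₀)/(1−n)
h = 0.1 × (1 − 0.4)/(1 − 0.1141) = 0.1 × 0.6773 = 0.0677 km

0.068 km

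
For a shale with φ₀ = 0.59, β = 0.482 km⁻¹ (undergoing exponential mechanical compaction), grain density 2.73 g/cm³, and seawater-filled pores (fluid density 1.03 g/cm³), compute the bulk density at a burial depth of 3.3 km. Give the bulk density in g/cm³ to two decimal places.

2.53 g/cm³

Porosity at depth: φ = 0.59·exp(−0.482×3.3) = 0.59×0.2038 = 0.1202
Bulk density: ρ_b = (1−φ)ρ_g + φ·ρ_f = 0.8798×2.73 + 0.1202×1.03
       = 2.402 + 0.124 = 2.526 g/cm³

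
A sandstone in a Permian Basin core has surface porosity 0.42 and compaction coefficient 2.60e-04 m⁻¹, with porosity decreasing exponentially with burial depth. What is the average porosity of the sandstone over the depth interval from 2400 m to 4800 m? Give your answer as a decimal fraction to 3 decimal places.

Working in km (1 km = 1000 m; k in km⁻¹ = k in m⁻¹ × 1000):
⟨n⟩ = (1/(d₂−d₁)) ∫ n₀ e^(−kd) dd = n₀·(e^(−k·d₁) − e^(−k·d₂)) / (k·(d₂−d₁))
e^(−0.26×2.4) = 0.5358; e^(−0.26×4.8) = 0.2871
⟨n⟩ = 0.42 × (0.5358 − 0.2871) / (0.26 × 2.4) = 0.42 × 0.3986 = 0.1674

0.167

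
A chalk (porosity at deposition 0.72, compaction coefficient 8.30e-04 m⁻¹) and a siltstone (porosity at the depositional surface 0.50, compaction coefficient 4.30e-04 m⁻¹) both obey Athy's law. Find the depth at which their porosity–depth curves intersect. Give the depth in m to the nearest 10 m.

Working in km (1 km = 1000 m; k in km⁻¹ = k in m⁻¹ × 1000):
Set phi₀ₐ e^(−kₐZ) = phi₀ᵦ e^(−kᵦZ) ⇒ ln(phi₀ₐ/phi₀ᵦ) = (kₐ − kᵦ)·Z
Z = ln(0.72/0.5) / (0.83 − 0.43) = 0.3646 / 0.4 = 0.912 km

910 m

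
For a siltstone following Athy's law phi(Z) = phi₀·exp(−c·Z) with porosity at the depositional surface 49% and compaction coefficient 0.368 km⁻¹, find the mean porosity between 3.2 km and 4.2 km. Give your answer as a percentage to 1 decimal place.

⟨phi⟩ = (1/(Z₂−Z₁)) ∫ phi₀ e^(−cZ) dZ = phi₀·(e^(−c·Z₁) − e^(−c·Z₂)) / (c·(Z₂−Z₁))
e^(−0.368×3.2) = 0.3080; e^(−0.368×4.2) = 0.2132
⟨phi⟩ = 0.49 × (0.3080 − 0.2132) / (0.368 × 1) = 0.49 × 0.2577 = 0.1263

12.6%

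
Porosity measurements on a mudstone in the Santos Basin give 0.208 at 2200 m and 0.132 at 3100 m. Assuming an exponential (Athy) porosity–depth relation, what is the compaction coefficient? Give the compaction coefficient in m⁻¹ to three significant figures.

Working in km (1 km = 1000 m; c in km⁻¹ = c in m⁻¹ × 1000):
Athy: φ(d) = φ₀ e^(−cd) ⇒ φ₁/φ₂ = e^{c(d₂−d₁)} ⇒ c = ln(φ₁/φ₂)/(d₂−d₁)
c = ln(0.208/0.132) / (3.1 − 2.2) = ln(1.576) / 0.9 = 0.4547 / 0.9 = 0.5053 km⁻¹

0.000505 m⁻¹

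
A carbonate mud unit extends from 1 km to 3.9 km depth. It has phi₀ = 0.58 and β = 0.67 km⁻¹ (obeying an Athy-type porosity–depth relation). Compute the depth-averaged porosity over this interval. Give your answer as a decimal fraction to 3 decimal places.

0.131

⟨phi⟩ = (1/(d₂−d₁)) ∫ phi₀ e^(−βd) dd = phi₀·(e^(−β·d₁) − e^(−β·d₂)) / (β·(d₂−d₁))
e^(−0.67×1) = 0.5117; e^(−0.67×3.9) = 0.0733
⟨phi⟩ = 0.58 × (0.5117 − 0.0733) / (0.67 × 2.9) = 0.58 × 0.2256 = 0.1309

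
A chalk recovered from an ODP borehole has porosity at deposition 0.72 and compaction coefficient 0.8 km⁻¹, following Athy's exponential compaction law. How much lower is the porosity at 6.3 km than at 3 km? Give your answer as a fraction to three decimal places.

phi(3) = 0.72·e^(−0.8×3) = 0.0653
phi(6.3) = 0.72·e^(−0.8×6.3) = 0.0047
Δphi = 0.0653 − 0.0047 = 0.0607

0.061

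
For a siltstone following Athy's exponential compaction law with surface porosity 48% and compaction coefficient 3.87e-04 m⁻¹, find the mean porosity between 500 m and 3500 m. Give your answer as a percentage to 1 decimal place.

23.4%

Working in km (1 km = 1000 m; c in km⁻¹ = c in m⁻¹ × 1000):
⟨φ⟩ = (1/(z₂−z₁)) ∫ φ₀ e^(−cz) dz = φ₀·(e^(−c·z₁) − e^(−c·z₂)) / (c·(z₂−z₁))
e^(−0.387×0.5) = 0.8241; e^(−0.387×3.5) = 0.2581
⟨φ⟩ = 0.48 × (0.8241 − 0.2581) / (0.387 × 3) = 0.48 × 0.4875 = 0.2340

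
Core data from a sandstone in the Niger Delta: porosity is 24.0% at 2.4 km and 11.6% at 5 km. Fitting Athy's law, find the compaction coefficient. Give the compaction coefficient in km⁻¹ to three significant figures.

0.280 km⁻¹

Athy: phi(d) = phi₀ e^(−βd) ⇒ phi₁/phi₂ = e^{β(d₂−d₁)} ⇒ β = ln(phi₁/phi₂)/(d₂−d₁)
β = ln(0.24/0.116) / (5 − 2.4) = ln(2.069) / 2.6 = 0.7270 / 2.6 = 0.2796 km⁻¹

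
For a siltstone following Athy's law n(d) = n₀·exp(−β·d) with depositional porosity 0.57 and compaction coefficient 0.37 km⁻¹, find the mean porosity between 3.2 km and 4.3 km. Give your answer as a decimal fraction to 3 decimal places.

0.143

⟨n⟩ = (1/(d₂−d₁)) ∫ n₀ e^(−βd) dd = n₀·(e^(−β·d₁) − e^(−β·d₂)) / (β·(d₂−d₁))
e^(−0.37×3.2) = 0.3061; e^(−0.37×4.3) = 0.2037
⟨n⟩ = 0.57 × (0.3061 − 0.2037) / (0.37 × 1.1) = 0.57 × 0.2514 = 0.1433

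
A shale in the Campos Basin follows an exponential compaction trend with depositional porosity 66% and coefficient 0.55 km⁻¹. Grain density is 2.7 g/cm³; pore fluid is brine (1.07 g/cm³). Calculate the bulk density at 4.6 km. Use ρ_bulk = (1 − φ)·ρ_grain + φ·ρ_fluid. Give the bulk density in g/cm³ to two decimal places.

Porosity at depth: φ = 0.66·exp(−0.55×4.6) = 0.66×0.0797 = 0.0526
Bulk density: ρ_b = (1−φ)ρ_g + φ·ρ_f = 0.9474×2.7 + 0.0526×1.07
       = 2.558 + 0.056 = 2.614 g/cm³

2.61 g/cm³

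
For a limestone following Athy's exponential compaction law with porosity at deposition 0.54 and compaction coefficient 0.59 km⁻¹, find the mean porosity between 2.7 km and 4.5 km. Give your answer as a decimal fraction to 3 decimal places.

0.068

⟨phi⟩ = (1/(Z₂−Z₁)) ∫ phi₀ e^(−βZ) dZ = phi₀·(e^(−β·Z₁) − e^(−β·Z₂)) / (β·(Z₂−Z₁))
e^(−0.59×2.7) = 0.2033; e^(−0.59×4.5) = 0.0703
⟨phi⟩ = 0.54 × (0.2033 − 0.0703) / (0.59 × 1.8) = 0.54 × 0.1253 = 0.0676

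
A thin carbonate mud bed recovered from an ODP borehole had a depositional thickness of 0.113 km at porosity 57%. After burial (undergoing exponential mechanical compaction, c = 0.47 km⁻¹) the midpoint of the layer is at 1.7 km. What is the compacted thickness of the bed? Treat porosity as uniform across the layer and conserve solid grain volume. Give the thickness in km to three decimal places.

0.065 km

Porosity at 1.7 km: φ = 0.57·exp(−0.47×1.7) = 0.2564
Solid-volume conservation: h(1−φ) = h₀(1−φ₀) ⇒ h = h₀·(1−φ₀)/(1−φ)
h = 0.113 × (1 − 0.57)/(1 − 0.2564) = 0.113 × 0.5782 = 0.0653 km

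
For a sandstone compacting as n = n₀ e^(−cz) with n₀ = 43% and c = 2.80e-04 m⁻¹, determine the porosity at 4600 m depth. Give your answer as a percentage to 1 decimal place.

11.9%

Working in km (1 km = 1000 m; c in km⁻¹ = c in m⁻¹ × 1000):
n = n₀·exp(−c·z) = 0.43 × exp(−0.28 × 4.6) = 0.43 × exp(−1.288)
  = 0.43 × 0.2758 = 0.1186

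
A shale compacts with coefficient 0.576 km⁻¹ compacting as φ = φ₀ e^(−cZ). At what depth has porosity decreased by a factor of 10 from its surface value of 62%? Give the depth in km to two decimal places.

φ/φ₀ = 1/10 ⇒ exp(−c·Z) = 1/10 ⇒ Z = ln(10) / c
Z = 2.3026 / 0.576 = 3.998 km

4.00 km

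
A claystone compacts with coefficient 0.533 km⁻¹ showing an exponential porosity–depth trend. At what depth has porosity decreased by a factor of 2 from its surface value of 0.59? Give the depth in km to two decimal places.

1.30 km

φ/φ₀ = 1/2 ⇒ exp(−c·z) = 1/2 ⇒ z = ln(2) / c
z = 0.6931 / 0.533 = 1.300 km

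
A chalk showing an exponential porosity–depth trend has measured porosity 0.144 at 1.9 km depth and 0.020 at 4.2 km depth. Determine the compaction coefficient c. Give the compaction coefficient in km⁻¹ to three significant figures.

Athy: phi(z) = phi₀ e^(−cz) ⇒ phi₁/phi₂ = e^{c(z₂−z₁)} ⇒ c = ln(phi₁/phi₂)/(z₂−z₁)
c = ln(0.144/0.02) / (4.2 − 1.9) = ln(7.2) / 2.3 = 1.9741 / 2.3 = 0.8583 km⁻¹

0.858 km⁻¹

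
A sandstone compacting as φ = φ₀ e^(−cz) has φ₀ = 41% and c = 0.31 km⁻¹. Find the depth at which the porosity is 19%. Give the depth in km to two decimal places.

Invert Athy's law: z = ln(φ₀/φ) / c
z = ln(0.41/0.19) / 0.31 = ln(2.158) / 0.31 = 0.7691 / 0.31 = 2.481 km

2.48 km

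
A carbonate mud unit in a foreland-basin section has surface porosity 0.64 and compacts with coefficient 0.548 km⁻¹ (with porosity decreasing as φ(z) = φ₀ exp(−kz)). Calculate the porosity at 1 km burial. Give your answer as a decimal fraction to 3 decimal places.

0.370

φ = φ₀·exp(−k·z) = 0.64 × exp(−0.548 × 1) = 0.64 × exp(−0.548)
  = 0.64 × 0.5781 = 0.3700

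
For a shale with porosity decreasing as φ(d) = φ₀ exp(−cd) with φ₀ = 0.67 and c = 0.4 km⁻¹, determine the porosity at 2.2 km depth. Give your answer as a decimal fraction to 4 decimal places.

0.2779

φ = φ₀·exp(−c·d) = 0.67 × exp(−0.4 × 2.2) = 0.67 × exp(−0.88)
  = 0.67 × 0.4148 = 0.2779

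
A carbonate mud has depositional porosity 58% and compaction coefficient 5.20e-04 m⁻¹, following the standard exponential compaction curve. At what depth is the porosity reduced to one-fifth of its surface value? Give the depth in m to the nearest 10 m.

3100 m

Working in km (1 km = 1000 m; k in km⁻¹ = k in m⁻¹ × 1000):
phi/phi₀ = 1/5 ⇒ exp(−k·z) = 1/5 ⇒ z = ln(5) / k
z = 1.6094 / 0.52 = 3.095 km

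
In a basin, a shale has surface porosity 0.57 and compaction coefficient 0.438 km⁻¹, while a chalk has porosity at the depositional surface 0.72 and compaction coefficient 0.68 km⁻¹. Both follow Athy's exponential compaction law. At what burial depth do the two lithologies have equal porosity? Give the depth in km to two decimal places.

Set phi₀ₐ e^(−kₐz) = phi₀ᵦ e^(−kᵦz) ⇒ ln(phi₀ₐ/phi₀ᵦ) = (kₐ − kᵦ)·z
z = ln(0.57/0.72) / (0.438 − 0.68) = -0.2336 / -0.242 = 0.965 km

0.97 km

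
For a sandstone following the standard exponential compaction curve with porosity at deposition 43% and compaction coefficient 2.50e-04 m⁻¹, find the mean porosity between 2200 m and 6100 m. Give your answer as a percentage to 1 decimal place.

15.8%

Working in km (1 km = 1000 m; k in km⁻¹ = k in m⁻¹ × 1000):
⟨n⟩ = (1/(z₂−z₁)) ∫ n₀ e^(−kz) dz = n₀·(e^(−k·z₁) − e^(−k·z₂)) / (k·(z₂−z₁))
e^(−0.25×2.2) = 0.5769; e^(−0.25×6.1) = 0.2176
⟨n⟩ = 0.43 × (0.5769 − 0.2176) / (0.25 × 3.9) = 0.43 × 0.3685 = 0.1585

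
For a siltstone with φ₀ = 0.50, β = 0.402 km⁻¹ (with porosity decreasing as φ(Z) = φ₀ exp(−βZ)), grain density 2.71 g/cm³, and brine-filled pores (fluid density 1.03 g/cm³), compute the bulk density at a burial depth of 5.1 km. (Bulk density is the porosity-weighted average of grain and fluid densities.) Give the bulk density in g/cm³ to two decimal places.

Porosity at depth: φ = 0.5·exp(−0.402×5.1) = 0.5×0.1287 = 0.0644
Bulk density: ρ_b = (1−φ)ρ_g + φ·ρ_f = 0.9356×2.71 + 0.0644×1.03
       = 2.536 + 0.066 = 2.602 g/cm³

2.60 g/cm³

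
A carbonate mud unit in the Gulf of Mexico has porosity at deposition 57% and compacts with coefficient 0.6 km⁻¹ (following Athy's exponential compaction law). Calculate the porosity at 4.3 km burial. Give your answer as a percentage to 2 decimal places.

4.32%

phi = phi₀·exp(−β·z) = 0.57 × exp(−0.6 × 4.3) = 0.57 × exp(−2.58)
  = 0.57 × 0.0758 = 0.0432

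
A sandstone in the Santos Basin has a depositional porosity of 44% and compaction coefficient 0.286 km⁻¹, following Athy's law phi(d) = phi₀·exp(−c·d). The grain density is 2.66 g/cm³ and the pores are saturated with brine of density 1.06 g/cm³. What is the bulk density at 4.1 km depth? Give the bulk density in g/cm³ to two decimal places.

2.44 g/cm³

Porosity at depth: phi = 0.44·exp(−0.286×4.1) = 0.44×0.3096 = 0.1362
Bulk density: ρ_b = (1−phi)ρ_g + phi·ρ_f = 0.8638×2.66 + 0.1362×1.06
       = 2.298 + 0.144 = 2.442 g/cm³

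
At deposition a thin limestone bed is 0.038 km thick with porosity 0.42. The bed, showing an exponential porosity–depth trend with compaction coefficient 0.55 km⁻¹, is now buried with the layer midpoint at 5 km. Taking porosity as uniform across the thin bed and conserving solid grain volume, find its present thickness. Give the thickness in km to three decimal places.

0.023 km

Porosity at 5 km: n = 0.42·exp(−0.55×5) = 0.0268
Solid-volume conservation: h(1−n) = h₀(1−n₀) ⇒ h = h₀·(1−n₀)/(1−n)
h = 0.038 × (1 − 0.42)/(1 − 0.0268) = 0.038 × 0.5960 = 0.0226 km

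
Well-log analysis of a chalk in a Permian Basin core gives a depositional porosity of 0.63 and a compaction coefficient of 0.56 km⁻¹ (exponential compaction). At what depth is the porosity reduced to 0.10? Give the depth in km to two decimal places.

3.29 km

Invert Athy's law: z = ln(φ₀/φ) / k
z = ln(0.63/0.1) / 0.56 = ln(6.3) / 0.56 = 1.8405 / 0.56 = 3.287 km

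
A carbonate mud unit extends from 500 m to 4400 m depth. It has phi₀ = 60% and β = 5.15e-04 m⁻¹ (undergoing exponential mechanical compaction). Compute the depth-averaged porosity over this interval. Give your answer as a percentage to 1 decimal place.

Working in km (1 km = 1000 m; β in km⁻¹ = β in m⁻¹ × 1000):
⟨phi⟩ = (1/(z₂−z₁)) ∫ phi₀ e^(−βz) dz = phi₀·(e^(−β·z₁) − e^(−β·z₂)) / (β·(z₂−z₁))
e^(−0.515×0.5) = 0.7730; e^(−0.515×4.4) = 0.1037
⟨phi⟩ = 0.6 × (0.7730 − 0.1037) / (0.515 × 3.9) = 0.6 × 0.3332 = 0.1999

20.0%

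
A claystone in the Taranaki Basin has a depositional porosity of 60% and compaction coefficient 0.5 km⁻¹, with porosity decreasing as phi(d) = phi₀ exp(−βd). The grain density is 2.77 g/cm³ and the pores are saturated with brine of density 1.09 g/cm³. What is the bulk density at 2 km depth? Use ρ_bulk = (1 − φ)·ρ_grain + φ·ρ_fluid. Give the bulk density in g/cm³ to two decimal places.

Porosity at depth: phi = 0.6·exp(−0.5×2) = 0.6×0.3679 = 0.2207
Bulk density: ρ_b = (1−phi)ρ_g + phi·ρ_f = 0.7793×2.77 + 0.2207×1.09
       = 2.159 + 0.241 = 2.399 g/cm³

2.40 g/cm³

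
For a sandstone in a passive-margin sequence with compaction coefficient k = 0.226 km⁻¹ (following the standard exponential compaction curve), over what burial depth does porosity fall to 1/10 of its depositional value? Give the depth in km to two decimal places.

n/n₀ = 1/10 ⇒ exp(−k·z) = 1/10 ⇒ z = ln(10) / k
z = 2.3026 / 0.226 = 10.188 km

10.19 km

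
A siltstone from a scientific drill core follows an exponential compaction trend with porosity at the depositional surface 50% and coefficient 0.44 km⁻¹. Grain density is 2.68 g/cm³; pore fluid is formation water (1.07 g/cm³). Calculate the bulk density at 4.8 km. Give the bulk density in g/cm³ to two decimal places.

Porosity at depth: n = 0.5·exp(−0.44×4.8) = 0.5×0.1210 = 0.0605
Bulk density: ρ_b = (1−n)ρ_g + n·ρ_f = 0.9395×2.68 + 0.0605×1.07
       = 2.518 + 0.065 = 2.583 g/cm³

2.58 g/cm³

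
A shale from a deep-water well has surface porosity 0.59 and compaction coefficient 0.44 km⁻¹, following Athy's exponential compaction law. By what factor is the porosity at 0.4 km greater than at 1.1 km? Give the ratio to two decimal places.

1.36

phi(d₁)/phi(d₂) = e^(−k·d₁)/e^(−k·d₂) = e^{k(d₂−d₁)}
= exp(0.44 × 0.7) = exp(0.308) = 1.3607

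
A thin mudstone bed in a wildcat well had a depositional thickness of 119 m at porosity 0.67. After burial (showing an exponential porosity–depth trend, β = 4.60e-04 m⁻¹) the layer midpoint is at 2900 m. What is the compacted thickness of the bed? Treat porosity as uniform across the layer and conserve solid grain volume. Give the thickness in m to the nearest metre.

48 m

Working in km (1 km = 1000 m; β in km⁻¹ = β in m⁻¹ × 1000):
Porosity at 2.9 km: φ = 0.67·exp(−0.46×2.9) = 0.1765
Solid-volume conservation: h(1−φ) = h₀(1−φ₀) ⇒ h = h₀·(1−φ₀)/(1−φ)
h = 0.119 × (1 − 0.67)/(1 − 0.1765) = 0.119 × 0.4007 = 0.0477 km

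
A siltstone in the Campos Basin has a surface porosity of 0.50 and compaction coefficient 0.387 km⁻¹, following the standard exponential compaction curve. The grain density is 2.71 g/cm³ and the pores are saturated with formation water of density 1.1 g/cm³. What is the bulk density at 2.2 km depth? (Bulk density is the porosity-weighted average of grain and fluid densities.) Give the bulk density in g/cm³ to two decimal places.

2.37 g/cm³

Porosity at depth: n = 0.5·exp(−0.387×2.2) = 0.5×0.4268 = 0.2134
Bulk density: ρ_b = (1−n)ρ_g + n·ρ_f = 0.7866×2.71 + 0.2134×1.1
       = 2.132 + 0.235 = 2.366 g/cm³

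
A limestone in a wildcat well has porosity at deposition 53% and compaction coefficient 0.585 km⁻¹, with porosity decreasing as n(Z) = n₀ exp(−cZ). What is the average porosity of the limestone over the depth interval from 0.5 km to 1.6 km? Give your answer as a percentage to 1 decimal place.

⟨n⟩ = (1/(Z₂−Z₁)) ∫ n₀ e^(−cZ) dZ = n₀·(e^(−c·Z₁) − e^(−c·Z₂)) / (c·(Z₂−Z₁))
e^(−0.585×0.5) = 0.7464; e^(−0.585×1.6) = 0.3922
⟨n⟩ = 0.53 × (0.7464 − 0.3922) / (0.585 × 1.1) = 0.53 × 0.5504 = 0.2917

29.2%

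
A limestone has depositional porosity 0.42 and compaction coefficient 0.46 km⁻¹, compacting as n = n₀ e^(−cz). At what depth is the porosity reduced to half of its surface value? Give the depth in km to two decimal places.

1.51 km

n/n₀ = 1/2 ⇒ exp(−c·z) = 1/2 ⇒ z = ln(2) / c
z = 0.6931 / 0.46 = 1.507 km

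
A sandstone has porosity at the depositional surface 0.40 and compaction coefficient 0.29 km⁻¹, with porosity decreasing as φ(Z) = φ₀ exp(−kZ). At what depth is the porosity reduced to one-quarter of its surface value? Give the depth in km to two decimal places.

φ/φ₀ = 1/4 ⇒ exp(−k·Z) = 1/4 ⇒ Z = ln(4) / k
Z = 1.3863 / 0.29 = 4.780 km

4.78 km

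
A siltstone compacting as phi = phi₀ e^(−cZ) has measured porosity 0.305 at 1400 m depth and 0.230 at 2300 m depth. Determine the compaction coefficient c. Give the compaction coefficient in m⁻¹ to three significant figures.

Working in km (1 km = 1000 m; c in km⁻¹ = c in m⁻¹ × 1000):
Athy: phi(Z) = phi₀ e^(−cZ) ⇒ phi₁/phi₂ = e^{c(Z₂−Z₁)} ⇒ c = ln(phi₁/phi₂)/(Z₂−Z₁)
c = ln(0.305/0.23) / (2.3 − 1.4) = ln(1.326) / 0.9 = 0.2822 / 0.9 = 0.3136 km⁻¹

0.000314 m⁻¹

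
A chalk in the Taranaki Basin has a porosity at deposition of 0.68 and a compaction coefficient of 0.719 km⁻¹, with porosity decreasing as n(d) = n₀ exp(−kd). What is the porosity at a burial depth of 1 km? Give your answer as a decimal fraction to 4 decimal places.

0.3313

n = n₀·exp(−k·d) = 0.68 × exp(−0.719 × 1) = 0.68 × exp(−0.719)
  = 0.68 × 0.4872 = 0.3313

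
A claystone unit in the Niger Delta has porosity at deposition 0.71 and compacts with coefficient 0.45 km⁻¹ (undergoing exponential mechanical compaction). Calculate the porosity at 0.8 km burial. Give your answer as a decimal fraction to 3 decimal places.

n = n₀·exp(−k·z) = 0.71 × exp(−0.45 × 0.8) = 0.71 × exp(−0.36)
  = 0.71 × 0.6977 = 0.4954

0.495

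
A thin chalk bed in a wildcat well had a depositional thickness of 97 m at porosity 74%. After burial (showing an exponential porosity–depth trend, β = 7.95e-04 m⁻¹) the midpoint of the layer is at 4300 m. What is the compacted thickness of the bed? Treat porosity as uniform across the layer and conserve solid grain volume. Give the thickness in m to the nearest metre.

26 m

Working in km (1 km = 1000 m; β in km⁻¹ = β in m⁻¹ × 1000):
Porosity at 4.3 km: n = 0.74·exp(−0.795×4.3) = 0.0242
Solid-volume conservation: h(1−n) = h₀(1−n₀) ⇒ h = h₀·(1−n₀)/(1−n)
h = 0.097 × (1 − 0.74)/(1 − 0.0242) = 0.097 × 0.2665 = 0.0258 km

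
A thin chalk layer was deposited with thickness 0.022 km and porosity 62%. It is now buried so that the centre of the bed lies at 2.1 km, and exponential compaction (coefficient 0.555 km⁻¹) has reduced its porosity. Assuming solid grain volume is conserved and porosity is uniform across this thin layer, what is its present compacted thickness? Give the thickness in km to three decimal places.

Porosity at 2.1 km: φ = 0.62·exp(−0.555×2.1) = 0.1933
Solid-volume conservation: h(1−φ) = h₀(1−φ₀) ⇒ h = h₀·(1−φ₀)/(1−φ)
h = 0.022 × (1 − 0.62)/(1 − 0.1933) = 0.022 × 0.4711 = 0.0104 km

0.010 km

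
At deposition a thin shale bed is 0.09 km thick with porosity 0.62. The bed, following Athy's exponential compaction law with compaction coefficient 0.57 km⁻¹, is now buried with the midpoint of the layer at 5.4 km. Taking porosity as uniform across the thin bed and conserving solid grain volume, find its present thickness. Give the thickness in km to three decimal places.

Porosity at 5.4 km: φ = 0.62·exp(−0.57×5.4) = 0.0286
Solid-volume conservation: h(1−φ) = h₀(1−φ₀) ⇒ h = h₀·(1−φ₀)/(1−φ)
h = 0.09 × (1 − 0.62)/(1 − 0.0286) = 0.09 × 0.3912 = 0.0352 km

0.035 km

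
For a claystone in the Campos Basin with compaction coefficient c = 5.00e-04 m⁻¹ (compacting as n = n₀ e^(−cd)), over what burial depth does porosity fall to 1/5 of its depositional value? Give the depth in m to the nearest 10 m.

Working in km (1 km = 1000 m; c in km⁻¹ = c in m⁻¹ × 1000):
n/n₀ = 1/5 ⇒ exp(−c·d) = 1/5 ⇒ d = ln(5) / c
d = 1.6094 / 0.5 = 3.219 km

3220 m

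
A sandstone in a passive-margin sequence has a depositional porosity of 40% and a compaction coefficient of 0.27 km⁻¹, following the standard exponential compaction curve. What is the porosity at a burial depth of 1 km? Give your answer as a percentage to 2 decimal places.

phi = phi₀·exp(−c·z) = 0.4 × exp(−0.27 × 1) = 0.4 × exp(−0.27)
  = 0.4 × 0.7634 = 0.3054

30.54%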